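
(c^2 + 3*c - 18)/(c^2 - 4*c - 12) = (-c^2 - 3*c + 18)/(-c^2 + 4*c + 12)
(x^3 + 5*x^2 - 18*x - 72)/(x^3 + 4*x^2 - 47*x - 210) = (x^2 - x - 12)/(x^2 - 2*x - 35)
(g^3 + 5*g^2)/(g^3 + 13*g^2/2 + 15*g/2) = 2*g/(2*g + 3)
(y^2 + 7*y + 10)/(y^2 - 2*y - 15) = (y^2 + 7*y + 10)/(y^2 - 2*y - 15)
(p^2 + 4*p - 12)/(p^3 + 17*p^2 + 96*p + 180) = (p - 2)/(p^2 + 11*p + 30)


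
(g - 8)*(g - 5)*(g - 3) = g^3 - 16*g^2 + 79*g - 120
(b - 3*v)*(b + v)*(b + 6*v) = b^3 + 4*b^2*v - 15*b*v^2 - 18*v^3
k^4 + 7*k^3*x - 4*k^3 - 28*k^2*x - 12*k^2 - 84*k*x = k*(k - 6)*(k + 2)*(k + 7*x)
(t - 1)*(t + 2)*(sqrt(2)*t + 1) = sqrt(2)*t^3 + t^2 + sqrt(2)*t^2 - 2*sqrt(2)*t + t - 2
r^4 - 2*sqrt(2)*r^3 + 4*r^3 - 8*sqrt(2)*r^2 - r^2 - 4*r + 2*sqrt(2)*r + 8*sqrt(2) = (r - 1)*(r + 1)*(r + 4)*(r - 2*sqrt(2))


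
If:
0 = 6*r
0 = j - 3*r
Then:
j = 0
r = 0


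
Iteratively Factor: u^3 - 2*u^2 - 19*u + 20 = (u + 4)*(u^2 - 6*u + 5) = (u - 5)*(u + 4)*(u - 1)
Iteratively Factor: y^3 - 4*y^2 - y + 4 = (y - 1)*(y^2 - 3*y - 4) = (y - 1)*(y + 1)*(y - 4)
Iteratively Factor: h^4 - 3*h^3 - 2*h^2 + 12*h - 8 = (h - 1)*(h^3 - 2*h^2 - 4*h + 8) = (h - 2)*(h - 1)*(h^2 - 4) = (h - 2)*(h - 1)*(h + 2)*(h - 2)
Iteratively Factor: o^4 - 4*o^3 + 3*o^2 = (o)*(o^3 - 4*o^2 + 3*o) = o^2*(o^2 - 4*o + 3) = o^2*(o - 3)*(o - 1)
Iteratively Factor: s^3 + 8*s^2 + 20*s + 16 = (s + 4)*(s^2 + 4*s + 4) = (s + 2)*(s + 4)*(s + 2)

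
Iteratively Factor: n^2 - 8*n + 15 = (n - 3)*(n - 5)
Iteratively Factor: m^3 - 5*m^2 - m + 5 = (m + 1)*(m^2 - 6*m + 5) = (m - 5)*(m + 1)*(m - 1)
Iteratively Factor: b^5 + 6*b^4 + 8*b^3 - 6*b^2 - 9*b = (b - 1)*(b^4 + 7*b^3 + 15*b^2 + 9*b) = (b - 1)*(b + 3)*(b^3 + 4*b^2 + 3*b) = (b - 1)*(b + 3)^2*(b^2 + b) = b*(b - 1)*(b + 3)^2*(b + 1)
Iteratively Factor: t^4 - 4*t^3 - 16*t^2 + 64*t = (t)*(t^3 - 4*t^2 - 16*t + 64) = t*(t - 4)*(t^2 - 16) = t*(t - 4)^2*(t + 4)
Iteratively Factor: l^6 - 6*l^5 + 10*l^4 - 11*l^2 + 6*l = (l)*(l^5 - 6*l^4 + 10*l^3 - 11*l + 6) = l*(l - 1)*(l^4 - 5*l^3 + 5*l^2 + 5*l - 6) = l*(l - 1)^2*(l^3 - 4*l^2 + l + 6) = l*(l - 3)*(l - 1)^2*(l^2 - l - 2) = l*(l - 3)*(l - 2)*(l - 1)^2*(l + 1)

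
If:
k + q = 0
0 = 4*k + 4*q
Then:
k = -q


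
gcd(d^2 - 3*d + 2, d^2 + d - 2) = d - 1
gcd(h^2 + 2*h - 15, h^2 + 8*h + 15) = h + 5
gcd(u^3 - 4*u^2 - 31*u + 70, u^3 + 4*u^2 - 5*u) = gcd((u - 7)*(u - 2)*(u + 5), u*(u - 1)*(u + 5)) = u + 5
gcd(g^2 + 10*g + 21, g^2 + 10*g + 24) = 1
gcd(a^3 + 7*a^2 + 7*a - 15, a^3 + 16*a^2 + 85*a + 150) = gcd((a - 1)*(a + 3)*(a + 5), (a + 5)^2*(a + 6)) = a + 5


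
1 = 1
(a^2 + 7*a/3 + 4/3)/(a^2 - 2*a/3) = (3*a^2 + 7*a + 4)/(a*(3*a - 2))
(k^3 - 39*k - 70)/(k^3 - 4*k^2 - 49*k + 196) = (k^2 + 7*k + 10)/(k^2 + 3*k - 28)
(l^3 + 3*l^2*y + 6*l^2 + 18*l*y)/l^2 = l + 3*y + 6 + 18*y/l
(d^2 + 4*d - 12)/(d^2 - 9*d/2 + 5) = 2*(d + 6)/(2*d - 5)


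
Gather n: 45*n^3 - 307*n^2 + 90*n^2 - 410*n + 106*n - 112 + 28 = 45*n^3 - 217*n^2 - 304*n - 84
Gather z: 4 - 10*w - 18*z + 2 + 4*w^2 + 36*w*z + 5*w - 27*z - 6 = 4*w^2 - 5*w + z*(36*w - 45)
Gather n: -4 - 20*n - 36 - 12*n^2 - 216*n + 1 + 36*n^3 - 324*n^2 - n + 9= 36*n^3 - 336*n^2 - 237*n - 30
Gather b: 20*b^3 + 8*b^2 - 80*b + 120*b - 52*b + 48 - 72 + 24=20*b^3 + 8*b^2 - 12*b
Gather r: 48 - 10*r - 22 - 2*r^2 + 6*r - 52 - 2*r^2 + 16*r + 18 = -4*r^2 + 12*r - 8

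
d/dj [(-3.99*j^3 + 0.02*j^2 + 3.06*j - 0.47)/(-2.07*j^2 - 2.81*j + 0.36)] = (8.2593*j^4 + 22.4238*j^3 + 1.9688*j^2 - 1.9314*j - 0.2191)/(4.2849*j^4 + 11.6334*j^3 + 6.4057*j^2 - 2.0232*j + 0.1296)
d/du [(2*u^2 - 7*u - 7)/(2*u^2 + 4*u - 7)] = 11*(2*u^2 + 7)/(4*u^4 + 16*u^3 - 12*u^2 - 56*u + 49)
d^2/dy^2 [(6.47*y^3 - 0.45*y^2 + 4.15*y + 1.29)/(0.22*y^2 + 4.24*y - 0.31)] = (2.8421709430404e-14*y^4 + 234.753892*y^3 - 50.834532*y^2 + 12.648654*y + 57.381194)/(0.010648*y^6 + 0.615648*y^5 + 11.820204*y^4 + 74.490016*y^3 - 16.655742*y^2 + 1.222392*y - 0.029791)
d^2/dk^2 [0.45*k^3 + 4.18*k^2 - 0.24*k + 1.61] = 2.7*k + 8.36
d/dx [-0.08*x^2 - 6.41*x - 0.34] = -0.16*x - 6.41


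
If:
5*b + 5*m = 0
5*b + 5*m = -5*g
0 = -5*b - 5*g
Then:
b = 0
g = 0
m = 0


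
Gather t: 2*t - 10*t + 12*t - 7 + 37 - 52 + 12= 4*t - 10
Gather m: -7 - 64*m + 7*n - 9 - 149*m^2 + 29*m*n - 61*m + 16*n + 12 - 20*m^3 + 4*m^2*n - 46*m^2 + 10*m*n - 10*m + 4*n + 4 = -20*m^3 + m^2*(4*n - 195) + m*(39*n - 135) + 27*n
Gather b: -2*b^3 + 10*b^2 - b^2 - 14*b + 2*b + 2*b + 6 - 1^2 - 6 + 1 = -2*b^3 + 9*b^2 - 10*b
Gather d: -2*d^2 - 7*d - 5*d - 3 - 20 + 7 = -2*d^2 - 12*d - 16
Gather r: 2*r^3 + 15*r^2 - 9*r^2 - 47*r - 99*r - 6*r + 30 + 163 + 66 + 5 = 2*r^3 + 6*r^2 - 152*r + 264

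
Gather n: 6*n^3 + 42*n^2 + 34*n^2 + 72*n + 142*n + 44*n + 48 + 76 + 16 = 6*n^3 + 76*n^2 + 258*n + 140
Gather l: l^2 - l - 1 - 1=l^2 - l - 2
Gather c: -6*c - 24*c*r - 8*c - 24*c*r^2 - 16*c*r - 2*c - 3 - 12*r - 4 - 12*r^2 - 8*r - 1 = c*(-24*r^2 - 40*r - 16) - 12*r^2 - 20*r - 8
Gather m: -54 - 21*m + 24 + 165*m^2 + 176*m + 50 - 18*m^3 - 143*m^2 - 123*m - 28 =-18*m^3 + 22*m^2 + 32*m - 8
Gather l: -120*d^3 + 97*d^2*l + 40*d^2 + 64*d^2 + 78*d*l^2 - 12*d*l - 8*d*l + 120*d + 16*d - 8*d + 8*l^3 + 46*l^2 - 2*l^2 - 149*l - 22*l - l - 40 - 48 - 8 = -120*d^3 + 104*d^2 + 128*d + 8*l^3 + l^2*(78*d + 44) + l*(97*d^2 - 20*d - 172) - 96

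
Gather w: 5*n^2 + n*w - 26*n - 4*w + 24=5*n^2 - 26*n + w*(n - 4) + 24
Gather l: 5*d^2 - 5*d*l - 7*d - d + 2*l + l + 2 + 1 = 5*d^2 - 8*d + l*(3 - 5*d) + 3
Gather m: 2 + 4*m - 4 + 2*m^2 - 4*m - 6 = 2*m^2 - 8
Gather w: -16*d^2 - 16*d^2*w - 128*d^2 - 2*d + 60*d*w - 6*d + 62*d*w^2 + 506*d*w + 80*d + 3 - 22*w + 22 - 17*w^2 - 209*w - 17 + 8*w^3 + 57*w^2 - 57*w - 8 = -144*d^2 + 72*d + 8*w^3 + w^2*(62*d + 40) + w*(-16*d^2 + 566*d - 288)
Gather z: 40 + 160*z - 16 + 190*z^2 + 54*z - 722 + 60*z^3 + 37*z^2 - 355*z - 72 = 60*z^3 + 227*z^2 - 141*z - 770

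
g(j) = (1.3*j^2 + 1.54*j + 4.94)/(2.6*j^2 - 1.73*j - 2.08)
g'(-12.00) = -0.00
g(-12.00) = 0.44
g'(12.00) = -0.01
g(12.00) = 0.60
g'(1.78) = -7.37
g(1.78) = 3.83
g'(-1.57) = 0.78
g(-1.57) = 0.81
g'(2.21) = -2.03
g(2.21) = 2.16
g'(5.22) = -0.09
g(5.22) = 0.81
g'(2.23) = -1.95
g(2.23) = 2.12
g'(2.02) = -3.27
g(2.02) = 2.65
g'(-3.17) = 0.05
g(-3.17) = 0.44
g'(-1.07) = 4.17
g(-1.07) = 1.74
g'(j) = (1.73 - 5.2*j)*(1.3*j^2 + 1.54*j + 4.94)/(2.6*j^2 - 1.73*j - 2.08)^2 + (2.6*j + 1.54)/(2.6*j^2 - 1.73*j - 2.08) = (-6.253*j^2 - 31.096*j + 5.343)/(6.76*j^4 - 8.996*j^3 - 7.8231*j^2 + 7.1968*j + 4.3264)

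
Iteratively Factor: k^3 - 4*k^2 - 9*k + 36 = (k + 3)*(k^2 - 7*k + 12) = (k - 3)*(k + 3)*(k - 4)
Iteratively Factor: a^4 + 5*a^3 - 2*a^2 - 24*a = (a - 2)*(a^3 + 7*a^2 + 12*a) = (a - 2)*(a + 4)*(a^2 + 3*a) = a*(a - 2)*(a + 4)*(a + 3)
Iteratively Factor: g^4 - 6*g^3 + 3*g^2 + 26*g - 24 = (g - 4)*(g^3 - 2*g^2 - 5*g + 6) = (g - 4)*(g - 3)*(g^2 + g - 2) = (g - 4)*(g - 3)*(g + 2)*(g - 1)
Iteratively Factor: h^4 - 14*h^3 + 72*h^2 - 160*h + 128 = (h - 4)*(h^3 - 10*h^2 + 32*h - 32) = (h - 4)*(h - 2)*(h^2 - 8*h + 16) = (h - 4)^2*(h - 2)*(h - 4)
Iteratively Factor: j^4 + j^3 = (j)*(j^3 + j^2) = j*(j + 1)*(j^2) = j^2*(j + 1)*(j)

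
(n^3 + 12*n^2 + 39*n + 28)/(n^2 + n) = n + 11 + 28/n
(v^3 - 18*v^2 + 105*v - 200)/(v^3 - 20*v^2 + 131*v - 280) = (v - 5)/(v - 7)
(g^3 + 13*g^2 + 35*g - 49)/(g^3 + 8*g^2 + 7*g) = (g^2 + 6*g - 7)/(g*(g + 1))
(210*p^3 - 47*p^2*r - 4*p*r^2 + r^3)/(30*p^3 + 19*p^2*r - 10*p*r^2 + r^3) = (7*p + r)/(p + r)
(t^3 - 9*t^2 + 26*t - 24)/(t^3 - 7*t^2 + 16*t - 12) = (t - 4)/(t - 2)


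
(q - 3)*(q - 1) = q^2 - 4*q + 3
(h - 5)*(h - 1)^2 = h^3 - 7*h^2 + 11*h - 5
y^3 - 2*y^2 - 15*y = y*(y - 5)*(y + 3)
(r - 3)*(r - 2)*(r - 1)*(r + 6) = r^4 - 25*r^2 + 60*r - 36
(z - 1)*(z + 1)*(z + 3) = z^3 + 3*z^2 - z - 3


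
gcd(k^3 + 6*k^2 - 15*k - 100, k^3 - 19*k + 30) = k + 5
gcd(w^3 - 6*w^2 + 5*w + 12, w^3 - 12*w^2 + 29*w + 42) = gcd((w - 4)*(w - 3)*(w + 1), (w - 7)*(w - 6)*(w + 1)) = w + 1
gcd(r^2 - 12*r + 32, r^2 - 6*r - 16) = r - 8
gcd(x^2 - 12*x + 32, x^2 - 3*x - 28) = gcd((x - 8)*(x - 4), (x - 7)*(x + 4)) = 1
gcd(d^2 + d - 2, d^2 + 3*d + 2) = d + 2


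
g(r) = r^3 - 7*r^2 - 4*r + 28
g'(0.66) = -11.93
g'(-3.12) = 68.88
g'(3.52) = -16.11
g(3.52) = -29.20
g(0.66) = 22.60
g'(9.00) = 113.00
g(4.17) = -37.89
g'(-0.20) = -1.08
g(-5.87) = -391.98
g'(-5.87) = 181.55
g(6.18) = -28.04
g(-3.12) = -58.03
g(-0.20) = 28.51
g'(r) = 3*r^2 - 14*r - 4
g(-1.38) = 17.56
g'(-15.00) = 881.00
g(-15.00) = -4862.00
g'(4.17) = -10.21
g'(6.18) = 24.06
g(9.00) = 154.00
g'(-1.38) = 21.03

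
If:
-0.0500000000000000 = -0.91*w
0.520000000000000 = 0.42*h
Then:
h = 1.24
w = 0.05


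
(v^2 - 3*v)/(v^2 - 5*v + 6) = v/(v - 2)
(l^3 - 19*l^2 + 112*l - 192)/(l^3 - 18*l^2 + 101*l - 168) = (l - 8)/(l - 7)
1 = 1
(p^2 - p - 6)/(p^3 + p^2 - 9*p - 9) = (p + 2)/(p^2 + 4*p + 3)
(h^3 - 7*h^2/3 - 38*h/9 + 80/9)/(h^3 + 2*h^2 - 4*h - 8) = (9*h^2 - 39*h + 40)/(9*(h^2 - 4))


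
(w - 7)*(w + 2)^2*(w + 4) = w^4 + w^3 - 36*w^2 - 124*w - 112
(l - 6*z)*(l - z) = l^2 - 7*l*z + 6*z^2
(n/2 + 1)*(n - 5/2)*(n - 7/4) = n^3/2 - 9*n^2/8 - 33*n/16 + 35/8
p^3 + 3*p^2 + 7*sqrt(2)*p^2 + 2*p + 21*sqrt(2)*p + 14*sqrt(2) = (p + 1)*(p + 2)*(p + 7*sqrt(2))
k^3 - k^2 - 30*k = k*(k - 6)*(k + 5)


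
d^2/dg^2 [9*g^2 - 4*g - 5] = 18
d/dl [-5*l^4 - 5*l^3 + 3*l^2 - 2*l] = -20*l^3 - 15*l^2 + 6*l - 2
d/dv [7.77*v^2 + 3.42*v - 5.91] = 15.54*v + 3.42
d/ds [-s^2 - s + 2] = -2*s - 1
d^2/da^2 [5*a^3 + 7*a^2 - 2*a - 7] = 30*a + 14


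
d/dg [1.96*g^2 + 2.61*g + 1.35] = 3.92*g + 2.61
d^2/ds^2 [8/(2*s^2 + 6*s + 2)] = 8*(-s^2 - 3*s + (2*s + 3)^2 - 1)/(s^2 + 3*s + 1)^3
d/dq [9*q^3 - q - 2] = 27*q^2 - 1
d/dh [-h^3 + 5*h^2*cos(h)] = h*(-5*h*sin(h) - 3*h + 10*cos(h))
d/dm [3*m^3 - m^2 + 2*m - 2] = 9*m^2 - 2*m + 2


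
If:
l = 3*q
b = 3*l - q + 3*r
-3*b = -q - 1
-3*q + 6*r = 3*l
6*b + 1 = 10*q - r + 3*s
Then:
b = 14/41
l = 3/41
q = 1/41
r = 2/41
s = 39/41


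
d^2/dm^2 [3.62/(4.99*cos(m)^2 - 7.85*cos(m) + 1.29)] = (-360.553448*(1 - cos(m)^2)^2 + 425.40249*cos(m)^3 - 310.140966*cos(m)^2 - 887.46291*cos(m) + 760.095744)/(4.99*cos(m)^2 - 7.85*cos(m) + 1.29)^3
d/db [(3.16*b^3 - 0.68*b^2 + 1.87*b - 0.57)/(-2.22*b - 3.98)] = (-14.0304*b^3 - 36.2208*b^2 + 5.4128*b - 8.708)/(4.9284*b^2 + 17.6712*b + 15.8404)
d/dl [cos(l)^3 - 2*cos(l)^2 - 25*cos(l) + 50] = (-3*cos(l)^2 + 4*cos(l) + 25)*sin(l)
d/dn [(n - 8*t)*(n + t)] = 2*n - 7*t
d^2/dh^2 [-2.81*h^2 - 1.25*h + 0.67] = -5.62000000000000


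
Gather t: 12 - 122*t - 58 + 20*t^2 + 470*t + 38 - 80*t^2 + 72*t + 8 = -60*t^2 + 420*t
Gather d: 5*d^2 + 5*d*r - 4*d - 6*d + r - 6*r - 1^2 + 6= 5*d^2 + d*(5*r - 10) - 5*r + 5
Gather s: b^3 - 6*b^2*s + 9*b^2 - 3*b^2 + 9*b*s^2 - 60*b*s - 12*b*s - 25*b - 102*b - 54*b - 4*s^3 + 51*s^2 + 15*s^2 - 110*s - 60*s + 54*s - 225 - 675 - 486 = b^3 + 6*b^2 - 181*b - 4*s^3 + s^2*(9*b + 66) + s*(-6*b^2 - 72*b - 116) - 1386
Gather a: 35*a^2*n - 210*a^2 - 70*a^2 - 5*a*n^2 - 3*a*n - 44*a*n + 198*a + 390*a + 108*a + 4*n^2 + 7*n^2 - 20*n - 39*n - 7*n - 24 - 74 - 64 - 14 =a^2*(35*n - 280) + a*(-5*n^2 - 47*n + 696) + 11*n^2 - 66*n - 176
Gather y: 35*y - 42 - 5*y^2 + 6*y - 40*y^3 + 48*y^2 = -40*y^3 + 43*y^2 + 41*y - 42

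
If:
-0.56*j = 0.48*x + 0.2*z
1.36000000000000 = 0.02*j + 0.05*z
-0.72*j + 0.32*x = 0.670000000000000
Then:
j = -4.13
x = -7.20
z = 28.85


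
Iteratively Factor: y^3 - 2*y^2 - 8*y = (y)*(y^2 - 2*y - 8) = y*(y - 4)*(y + 2)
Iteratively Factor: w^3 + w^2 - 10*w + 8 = (w - 1)*(w^2 + 2*w - 8) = (w - 1)*(w + 4)*(w - 2)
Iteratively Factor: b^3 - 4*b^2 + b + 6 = (b - 3)*(b^2 - b - 2) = (b - 3)*(b + 1)*(b - 2)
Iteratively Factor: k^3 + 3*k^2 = (k)*(k^2 + 3*k) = k^2*(k + 3)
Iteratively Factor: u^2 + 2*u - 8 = (u + 4)*(u - 2)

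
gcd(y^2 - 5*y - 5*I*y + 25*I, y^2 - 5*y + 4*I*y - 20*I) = y - 5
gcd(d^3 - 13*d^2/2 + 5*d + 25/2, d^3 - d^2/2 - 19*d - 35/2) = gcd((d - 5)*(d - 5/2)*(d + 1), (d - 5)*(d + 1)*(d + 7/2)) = d^2 - 4*d - 5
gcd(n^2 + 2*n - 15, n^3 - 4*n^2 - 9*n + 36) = n - 3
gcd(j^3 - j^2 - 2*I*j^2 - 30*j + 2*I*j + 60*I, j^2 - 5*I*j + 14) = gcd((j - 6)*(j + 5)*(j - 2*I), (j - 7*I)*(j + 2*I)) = 1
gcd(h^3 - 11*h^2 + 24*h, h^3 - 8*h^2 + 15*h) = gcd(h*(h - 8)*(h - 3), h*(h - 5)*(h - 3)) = h^2 - 3*h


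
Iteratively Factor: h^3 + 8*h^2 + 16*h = (h)*(h^2 + 8*h + 16) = h*(h + 4)*(h + 4)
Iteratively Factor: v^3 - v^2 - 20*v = (v + 4)*(v^2 - 5*v) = v*(v + 4)*(v - 5)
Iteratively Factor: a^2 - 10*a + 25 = (a - 5)*(a - 5)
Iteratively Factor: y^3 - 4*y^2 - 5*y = (y)*(y^2 - 4*y - 5) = y*(y - 5)*(y + 1)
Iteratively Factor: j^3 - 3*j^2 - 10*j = (j - 5)*(j^2 + 2*j) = j*(j - 5)*(j + 2)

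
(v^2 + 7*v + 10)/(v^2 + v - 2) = (v + 5)/(v - 1)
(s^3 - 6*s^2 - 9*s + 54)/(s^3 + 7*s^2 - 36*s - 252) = (s^2 - 9)/(s^2 + 13*s + 42)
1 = 1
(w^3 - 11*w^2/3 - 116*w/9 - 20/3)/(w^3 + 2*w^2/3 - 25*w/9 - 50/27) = 3*(w - 6)/(3*w - 5)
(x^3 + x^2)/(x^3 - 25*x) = x*(x + 1)/(x^2 - 25)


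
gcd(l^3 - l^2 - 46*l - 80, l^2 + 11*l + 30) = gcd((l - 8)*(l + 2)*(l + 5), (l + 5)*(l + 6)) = l + 5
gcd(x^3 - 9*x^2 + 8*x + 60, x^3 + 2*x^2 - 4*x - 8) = x + 2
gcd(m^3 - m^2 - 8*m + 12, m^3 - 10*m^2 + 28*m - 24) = m^2 - 4*m + 4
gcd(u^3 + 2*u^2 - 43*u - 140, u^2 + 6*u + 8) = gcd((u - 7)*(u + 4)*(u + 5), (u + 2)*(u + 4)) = u + 4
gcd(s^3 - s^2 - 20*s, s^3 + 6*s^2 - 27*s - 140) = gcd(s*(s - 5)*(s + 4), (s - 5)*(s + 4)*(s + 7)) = s^2 - s - 20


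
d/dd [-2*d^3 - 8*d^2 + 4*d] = -6*d^2 - 16*d + 4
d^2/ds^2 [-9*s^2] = -18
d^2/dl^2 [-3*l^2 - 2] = -6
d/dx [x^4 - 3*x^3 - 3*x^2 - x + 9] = 4*x^3 - 9*x^2 - 6*x - 1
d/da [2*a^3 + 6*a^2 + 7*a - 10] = 6*a^2 + 12*a + 7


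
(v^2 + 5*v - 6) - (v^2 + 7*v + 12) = -2*v - 18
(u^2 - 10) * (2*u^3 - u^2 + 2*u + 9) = 2*u^5 - u^4 - 18*u^3 + 19*u^2 - 20*u - 90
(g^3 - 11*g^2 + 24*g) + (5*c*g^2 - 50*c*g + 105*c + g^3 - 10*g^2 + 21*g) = 5*c*g^2 - 50*c*g + 105*c + 2*g^3 - 21*g^2 + 45*g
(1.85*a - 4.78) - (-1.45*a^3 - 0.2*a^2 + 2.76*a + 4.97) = 1.45*a^3 + 0.2*a^2 - 0.91*a - 9.75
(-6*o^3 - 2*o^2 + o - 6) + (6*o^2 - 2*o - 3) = -6*o^3 + 4*o^2 - o - 9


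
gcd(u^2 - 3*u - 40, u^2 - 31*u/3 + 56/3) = u - 8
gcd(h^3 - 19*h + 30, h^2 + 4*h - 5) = h + 5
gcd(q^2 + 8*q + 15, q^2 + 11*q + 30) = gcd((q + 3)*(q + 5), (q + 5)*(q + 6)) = q + 5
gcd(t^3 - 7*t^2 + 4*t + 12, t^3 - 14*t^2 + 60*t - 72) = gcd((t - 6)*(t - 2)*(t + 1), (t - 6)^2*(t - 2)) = t^2 - 8*t + 12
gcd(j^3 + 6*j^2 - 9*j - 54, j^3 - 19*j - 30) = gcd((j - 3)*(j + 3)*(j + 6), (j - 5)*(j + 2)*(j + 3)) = j + 3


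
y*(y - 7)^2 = y^3 - 14*y^2 + 49*y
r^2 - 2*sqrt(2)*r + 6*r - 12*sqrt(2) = (r + 6)*(r - 2*sqrt(2))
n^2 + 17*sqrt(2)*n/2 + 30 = (n + 5*sqrt(2)/2)*(n + 6*sqrt(2))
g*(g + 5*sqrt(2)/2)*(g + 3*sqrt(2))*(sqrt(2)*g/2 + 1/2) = sqrt(2)*g^4/2 + 6*g^3 + 41*sqrt(2)*g^2/4 + 15*g/2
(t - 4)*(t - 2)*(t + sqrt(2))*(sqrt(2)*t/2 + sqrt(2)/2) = sqrt(2)*t^4/2 - 5*sqrt(2)*t^3/2 + t^3 - 5*t^2 + sqrt(2)*t^2 + 2*t + 4*sqrt(2)*t + 8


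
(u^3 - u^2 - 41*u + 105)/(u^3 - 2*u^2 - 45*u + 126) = (u - 5)/(u - 6)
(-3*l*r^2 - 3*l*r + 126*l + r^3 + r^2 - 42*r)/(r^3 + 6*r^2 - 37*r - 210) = (-3*l + r)/(r + 5)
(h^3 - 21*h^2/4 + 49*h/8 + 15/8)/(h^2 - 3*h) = h - 9/4 - 5/(8*h)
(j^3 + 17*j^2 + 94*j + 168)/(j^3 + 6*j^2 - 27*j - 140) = (j + 6)/(j - 5)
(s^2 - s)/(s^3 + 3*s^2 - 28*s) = (s - 1)/(s^2 + 3*s - 28)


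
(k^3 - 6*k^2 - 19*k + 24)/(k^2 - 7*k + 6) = (k^2 - 5*k - 24)/(k - 6)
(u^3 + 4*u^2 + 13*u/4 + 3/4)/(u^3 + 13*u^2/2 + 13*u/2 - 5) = (4*u^3 + 16*u^2 + 13*u + 3)/(2*(2*u^3 + 13*u^2 + 13*u - 10))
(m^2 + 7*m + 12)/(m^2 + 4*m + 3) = (m + 4)/(m + 1)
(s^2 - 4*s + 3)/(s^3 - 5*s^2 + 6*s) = (s - 1)/(s*(s - 2))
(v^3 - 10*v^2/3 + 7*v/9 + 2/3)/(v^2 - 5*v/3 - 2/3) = (v^2 - 11*v/3 + 2)/(v - 2)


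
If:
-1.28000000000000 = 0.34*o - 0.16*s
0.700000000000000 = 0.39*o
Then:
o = 1.79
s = 11.81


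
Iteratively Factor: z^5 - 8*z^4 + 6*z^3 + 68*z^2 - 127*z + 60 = (z - 4)*(z^4 - 4*z^3 - 10*z^2 + 28*z - 15) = (z - 4)*(z - 1)*(z^3 - 3*z^2 - 13*z + 15) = (z - 5)*(z - 4)*(z - 1)*(z^2 + 2*z - 3) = (z - 5)*(z - 4)*(z - 1)*(z + 3)*(z - 1)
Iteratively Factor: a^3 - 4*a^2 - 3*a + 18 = (a - 3)*(a^2 - a - 6) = (a - 3)^2*(a + 2)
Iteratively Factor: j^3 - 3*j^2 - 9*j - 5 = (j - 5)*(j^2 + 2*j + 1) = (j - 5)*(j + 1)*(j + 1)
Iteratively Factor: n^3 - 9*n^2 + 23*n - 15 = (n - 1)*(n^2 - 8*n + 15) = (n - 3)*(n - 1)*(n - 5)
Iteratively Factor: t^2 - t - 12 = (t - 4)*(t + 3)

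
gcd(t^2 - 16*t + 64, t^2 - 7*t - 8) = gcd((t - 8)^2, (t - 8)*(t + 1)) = t - 8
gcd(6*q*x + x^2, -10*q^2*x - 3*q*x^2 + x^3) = x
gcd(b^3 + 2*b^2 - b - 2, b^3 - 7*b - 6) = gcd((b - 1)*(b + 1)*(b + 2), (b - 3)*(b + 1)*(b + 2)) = b^2 + 3*b + 2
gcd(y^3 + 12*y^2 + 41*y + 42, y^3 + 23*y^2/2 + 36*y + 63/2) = y^2 + 10*y + 21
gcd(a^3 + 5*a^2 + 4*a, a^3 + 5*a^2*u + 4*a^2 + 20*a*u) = a^2 + 4*a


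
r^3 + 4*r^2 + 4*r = r*(r + 2)^2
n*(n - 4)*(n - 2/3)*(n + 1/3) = n^4 - 13*n^3/3 + 10*n^2/9 + 8*n/9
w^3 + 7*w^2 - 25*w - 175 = (w - 5)*(w + 5)*(w + 7)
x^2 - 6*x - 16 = (x - 8)*(x + 2)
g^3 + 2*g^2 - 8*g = g*(g - 2)*(g + 4)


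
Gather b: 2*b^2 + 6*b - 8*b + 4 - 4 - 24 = 2*b^2 - 2*b - 24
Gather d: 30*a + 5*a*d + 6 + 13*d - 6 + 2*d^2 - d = 30*a + 2*d^2 + d*(5*a + 12)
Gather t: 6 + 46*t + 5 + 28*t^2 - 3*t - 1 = 28*t^2 + 43*t + 10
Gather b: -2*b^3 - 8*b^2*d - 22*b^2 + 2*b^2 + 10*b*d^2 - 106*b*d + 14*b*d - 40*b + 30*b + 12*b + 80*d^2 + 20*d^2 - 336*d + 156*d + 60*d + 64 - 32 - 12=-2*b^3 + b^2*(-8*d - 20) + b*(10*d^2 - 92*d + 2) + 100*d^2 - 120*d + 20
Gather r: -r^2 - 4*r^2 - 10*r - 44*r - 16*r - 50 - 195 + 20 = -5*r^2 - 70*r - 225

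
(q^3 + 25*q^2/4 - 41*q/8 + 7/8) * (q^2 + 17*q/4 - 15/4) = q^5 + 21*q^4/2 + 283*q^3/16 - 1419*q^2/32 + 367*q/16 - 105/32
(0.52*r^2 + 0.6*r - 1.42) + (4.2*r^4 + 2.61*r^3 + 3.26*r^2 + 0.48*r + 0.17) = 4.2*r^4 + 2.61*r^3 + 3.78*r^2 + 1.08*r - 1.25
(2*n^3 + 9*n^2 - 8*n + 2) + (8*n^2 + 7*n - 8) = 2*n^3 + 17*n^2 - n - 6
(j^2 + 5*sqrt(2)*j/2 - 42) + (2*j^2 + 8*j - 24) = 3*j^2 + 5*sqrt(2)*j/2 + 8*j - 66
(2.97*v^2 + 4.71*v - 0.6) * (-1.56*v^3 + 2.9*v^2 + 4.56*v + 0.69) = -4.6332*v^5 + 1.2654*v^4 + 28.1382*v^3 + 21.7869*v^2 + 0.5139*v - 0.414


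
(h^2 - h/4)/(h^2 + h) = (h - 1/4)/(h + 1)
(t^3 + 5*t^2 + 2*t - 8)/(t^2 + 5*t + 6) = (t^2 + 3*t - 4)/(t + 3)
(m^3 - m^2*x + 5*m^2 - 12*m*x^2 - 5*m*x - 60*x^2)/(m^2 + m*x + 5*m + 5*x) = (m^2 - m*x - 12*x^2)/(m + x)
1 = 1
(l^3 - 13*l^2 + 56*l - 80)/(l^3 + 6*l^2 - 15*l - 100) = (l^2 - 9*l + 20)/(l^2 + 10*l + 25)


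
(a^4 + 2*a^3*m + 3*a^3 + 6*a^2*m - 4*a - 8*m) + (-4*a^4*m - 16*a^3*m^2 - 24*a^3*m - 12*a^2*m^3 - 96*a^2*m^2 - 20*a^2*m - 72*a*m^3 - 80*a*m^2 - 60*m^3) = -4*a^4*m + a^4 - 16*a^3*m^2 - 22*a^3*m + 3*a^3 - 12*a^2*m^3 - 96*a^2*m^2 - 14*a^2*m - 72*a*m^3 - 80*a*m^2 - 4*a - 60*m^3 - 8*m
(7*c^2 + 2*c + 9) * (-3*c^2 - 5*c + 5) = -21*c^4 - 41*c^3 - 2*c^2 - 35*c + 45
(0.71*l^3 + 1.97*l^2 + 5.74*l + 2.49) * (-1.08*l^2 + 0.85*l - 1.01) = -0.7668*l^5 - 1.5241*l^4 - 5.2418*l^3 + 0.2001*l^2 - 3.6809*l - 2.5149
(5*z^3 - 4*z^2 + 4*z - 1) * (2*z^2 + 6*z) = 10*z^5 + 22*z^4 - 16*z^3 + 22*z^2 - 6*z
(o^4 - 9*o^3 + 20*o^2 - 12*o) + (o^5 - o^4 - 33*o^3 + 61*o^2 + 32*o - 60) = o^5 - 42*o^3 + 81*o^2 + 20*o - 60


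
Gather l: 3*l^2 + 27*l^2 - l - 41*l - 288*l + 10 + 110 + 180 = 30*l^2 - 330*l + 300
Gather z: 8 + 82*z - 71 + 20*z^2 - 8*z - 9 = 20*z^2 + 74*z - 72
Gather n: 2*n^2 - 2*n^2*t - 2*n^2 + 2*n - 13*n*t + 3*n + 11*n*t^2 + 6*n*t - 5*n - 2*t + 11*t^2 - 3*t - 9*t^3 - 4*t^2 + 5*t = -2*n^2*t + n*(11*t^2 - 7*t) - 9*t^3 + 7*t^2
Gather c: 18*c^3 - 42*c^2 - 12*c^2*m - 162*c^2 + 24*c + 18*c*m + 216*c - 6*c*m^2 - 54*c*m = 18*c^3 + c^2*(-12*m - 204) + c*(-6*m^2 - 36*m + 240)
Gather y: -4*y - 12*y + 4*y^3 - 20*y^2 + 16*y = 4*y^3 - 20*y^2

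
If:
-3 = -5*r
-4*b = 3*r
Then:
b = -9/20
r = 3/5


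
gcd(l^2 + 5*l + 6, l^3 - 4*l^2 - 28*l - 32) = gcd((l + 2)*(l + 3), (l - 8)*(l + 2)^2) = l + 2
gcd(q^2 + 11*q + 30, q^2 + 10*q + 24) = q + 6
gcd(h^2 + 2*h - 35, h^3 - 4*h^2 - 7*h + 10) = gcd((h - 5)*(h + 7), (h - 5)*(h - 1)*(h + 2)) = h - 5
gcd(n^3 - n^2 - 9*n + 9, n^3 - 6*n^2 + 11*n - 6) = n^2 - 4*n + 3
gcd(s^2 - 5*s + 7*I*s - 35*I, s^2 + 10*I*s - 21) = s + 7*I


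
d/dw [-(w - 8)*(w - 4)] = 12 - 2*w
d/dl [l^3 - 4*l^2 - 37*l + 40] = 3*l^2 - 8*l - 37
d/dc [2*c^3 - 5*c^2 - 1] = 2*c*(3*c - 5)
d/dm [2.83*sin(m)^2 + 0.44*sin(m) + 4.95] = (5.66*sin(m) + 0.44)*cos(m)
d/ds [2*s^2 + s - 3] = 4*s + 1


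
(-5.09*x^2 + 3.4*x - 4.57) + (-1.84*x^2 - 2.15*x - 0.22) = -6.93*x^2 + 1.25*x - 4.79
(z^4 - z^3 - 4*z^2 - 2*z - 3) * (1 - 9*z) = -9*z^5 + 10*z^4 + 35*z^3 + 14*z^2 + 25*z - 3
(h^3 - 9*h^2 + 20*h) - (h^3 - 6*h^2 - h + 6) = -3*h^2 + 21*h - 6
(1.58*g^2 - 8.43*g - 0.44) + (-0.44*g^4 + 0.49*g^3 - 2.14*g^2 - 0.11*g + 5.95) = -0.44*g^4 + 0.49*g^3 - 0.56*g^2 - 8.54*g + 5.51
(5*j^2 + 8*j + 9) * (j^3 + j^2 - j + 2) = 5*j^5 + 13*j^4 + 12*j^3 + 11*j^2 + 7*j + 18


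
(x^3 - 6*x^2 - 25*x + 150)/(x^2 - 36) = (x^2 - 25)/(x + 6)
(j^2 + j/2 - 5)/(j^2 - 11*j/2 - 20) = (j - 2)/(j - 8)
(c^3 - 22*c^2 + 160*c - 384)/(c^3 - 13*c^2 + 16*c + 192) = (c - 6)/(c + 3)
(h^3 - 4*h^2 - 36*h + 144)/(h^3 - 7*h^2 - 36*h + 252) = (h - 4)/(h - 7)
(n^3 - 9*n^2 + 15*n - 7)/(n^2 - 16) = (n^3 - 9*n^2 + 15*n - 7)/(n^2 - 16)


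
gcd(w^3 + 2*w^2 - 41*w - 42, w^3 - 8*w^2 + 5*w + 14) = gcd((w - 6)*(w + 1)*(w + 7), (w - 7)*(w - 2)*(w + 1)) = w + 1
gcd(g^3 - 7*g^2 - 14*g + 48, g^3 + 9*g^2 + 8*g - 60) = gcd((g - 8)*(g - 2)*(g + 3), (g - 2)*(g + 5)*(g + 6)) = g - 2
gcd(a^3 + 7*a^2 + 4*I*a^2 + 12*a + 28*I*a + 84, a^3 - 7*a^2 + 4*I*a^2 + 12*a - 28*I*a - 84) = a^2 + 4*I*a + 12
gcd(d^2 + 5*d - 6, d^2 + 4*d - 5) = d - 1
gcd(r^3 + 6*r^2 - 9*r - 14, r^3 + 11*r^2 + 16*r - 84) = r^2 + 5*r - 14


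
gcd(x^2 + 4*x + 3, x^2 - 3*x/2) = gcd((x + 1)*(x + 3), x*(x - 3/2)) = 1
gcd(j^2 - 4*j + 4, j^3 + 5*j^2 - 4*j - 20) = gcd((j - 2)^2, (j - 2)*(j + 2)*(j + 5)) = j - 2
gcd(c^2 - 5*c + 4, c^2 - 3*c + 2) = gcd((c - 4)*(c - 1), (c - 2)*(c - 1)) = c - 1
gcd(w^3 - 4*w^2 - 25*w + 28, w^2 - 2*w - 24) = w + 4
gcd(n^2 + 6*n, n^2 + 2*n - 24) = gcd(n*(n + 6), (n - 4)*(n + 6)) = n + 6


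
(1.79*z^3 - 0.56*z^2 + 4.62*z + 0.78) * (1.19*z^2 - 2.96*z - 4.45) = 2.1301*z^5 - 5.9648*z^4 - 0.8101*z^3 - 10.255*z^2 - 22.8678*z - 3.471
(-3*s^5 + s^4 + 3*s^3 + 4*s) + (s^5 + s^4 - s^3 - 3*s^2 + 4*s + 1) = -2*s^5 + 2*s^4 + 2*s^3 - 3*s^2 + 8*s + 1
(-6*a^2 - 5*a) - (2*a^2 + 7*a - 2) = -8*a^2 - 12*a + 2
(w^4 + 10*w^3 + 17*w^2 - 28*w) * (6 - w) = -w^5 - 4*w^4 + 43*w^3 + 130*w^2 - 168*w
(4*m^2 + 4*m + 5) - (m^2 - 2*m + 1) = 3*m^2 + 6*m + 4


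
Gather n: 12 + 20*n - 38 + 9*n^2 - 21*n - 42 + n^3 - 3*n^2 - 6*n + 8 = n^3 + 6*n^2 - 7*n - 60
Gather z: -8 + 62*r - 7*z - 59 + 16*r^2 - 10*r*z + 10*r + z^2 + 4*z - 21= 16*r^2 + 72*r + z^2 + z*(-10*r - 3) - 88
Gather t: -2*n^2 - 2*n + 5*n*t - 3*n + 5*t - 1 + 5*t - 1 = -2*n^2 - 5*n + t*(5*n + 10) - 2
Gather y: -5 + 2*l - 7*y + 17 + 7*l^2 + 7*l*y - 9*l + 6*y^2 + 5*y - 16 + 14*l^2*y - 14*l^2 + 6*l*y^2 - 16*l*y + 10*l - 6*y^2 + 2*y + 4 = -7*l^2 + 6*l*y^2 + 3*l + y*(14*l^2 - 9*l)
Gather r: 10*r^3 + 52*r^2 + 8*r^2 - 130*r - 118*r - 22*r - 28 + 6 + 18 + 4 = 10*r^3 + 60*r^2 - 270*r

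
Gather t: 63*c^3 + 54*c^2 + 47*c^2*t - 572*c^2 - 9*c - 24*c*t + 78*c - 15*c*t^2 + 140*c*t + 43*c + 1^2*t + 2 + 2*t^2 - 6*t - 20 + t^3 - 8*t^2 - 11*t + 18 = 63*c^3 - 518*c^2 + 112*c + t^3 + t^2*(-15*c - 6) + t*(47*c^2 + 116*c - 16)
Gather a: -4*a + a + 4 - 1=3 - 3*a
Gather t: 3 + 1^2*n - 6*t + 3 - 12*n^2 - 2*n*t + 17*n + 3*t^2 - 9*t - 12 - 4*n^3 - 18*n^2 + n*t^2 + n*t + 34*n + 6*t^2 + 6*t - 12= -4*n^3 - 30*n^2 + 52*n + t^2*(n + 9) + t*(-n - 9) - 18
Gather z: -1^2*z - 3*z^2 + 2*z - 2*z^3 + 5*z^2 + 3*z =-2*z^3 + 2*z^2 + 4*z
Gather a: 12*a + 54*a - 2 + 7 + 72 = 66*a + 77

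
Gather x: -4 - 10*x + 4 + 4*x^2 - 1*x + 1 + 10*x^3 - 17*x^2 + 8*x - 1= 10*x^3 - 13*x^2 - 3*x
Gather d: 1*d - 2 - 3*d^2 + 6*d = -3*d^2 + 7*d - 2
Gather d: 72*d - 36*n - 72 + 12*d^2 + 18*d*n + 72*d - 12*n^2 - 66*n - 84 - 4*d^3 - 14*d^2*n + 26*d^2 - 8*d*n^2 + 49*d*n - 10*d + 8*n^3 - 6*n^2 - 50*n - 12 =-4*d^3 + d^2*(38 - 14*n) + d*(-8*n^2 + 67*n + 134) + 8*n^3 - 18*n^2 - 152*n - 168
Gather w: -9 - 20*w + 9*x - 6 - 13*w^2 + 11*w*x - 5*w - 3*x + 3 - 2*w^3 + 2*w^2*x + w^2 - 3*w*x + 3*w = -2*w^3 + w^2*(2*x - 12) + w*(8*x - 22) + 6*x - 12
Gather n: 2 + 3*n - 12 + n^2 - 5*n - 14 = n^2 - 2*n - 24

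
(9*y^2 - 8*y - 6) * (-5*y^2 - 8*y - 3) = -45*y^4 - 32*y^3 + 67*y^2 + 72*y + 18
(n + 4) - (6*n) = 4 - 5*n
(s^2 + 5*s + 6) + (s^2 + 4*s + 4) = 2*s^2 + 9*s + 10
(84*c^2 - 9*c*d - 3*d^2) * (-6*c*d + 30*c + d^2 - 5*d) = -504*c^3*d + 2520*c^3 + 138*c^2*d^2 - 690*c^2*d + 9*c*d^3 - 45*c*d^2 - 3*d^4 + 15*d^3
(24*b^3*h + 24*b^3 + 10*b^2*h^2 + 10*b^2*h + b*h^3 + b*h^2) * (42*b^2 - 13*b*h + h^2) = 1008*b^5*h + 1008*b^5 + 108*b^4*h^2 + 108*b^4*h - 64*b^3*h^3 - 64*b^3*h^2 - 3*b^2*h^4 - 3*b^2*h^3 + b*h^5 + b*h^4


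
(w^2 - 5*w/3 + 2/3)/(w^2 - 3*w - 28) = (-3*w^2 + 5*w - 2)/(3*(-w^2 + 3*w + 28))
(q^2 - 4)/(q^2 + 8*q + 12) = (q - 2)/(q + 6)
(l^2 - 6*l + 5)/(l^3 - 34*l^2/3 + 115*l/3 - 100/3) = 3*(l - 1)/(3*l^2 - 19*l + 20)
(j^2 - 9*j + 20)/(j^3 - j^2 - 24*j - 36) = (-j^2 + 9*j - 20)/(-j^3 + j^2 + 24*j + 36)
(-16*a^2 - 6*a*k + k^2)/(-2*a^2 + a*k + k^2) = (8*a - k)/(a - k)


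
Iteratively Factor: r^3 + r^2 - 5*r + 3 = (r - 1)*(r^2 + 2*r - 3) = (r - 1)*(r + 3)*(r - 1)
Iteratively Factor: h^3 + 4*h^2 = (h)*(h^2 + 4*h) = h^2*(h + 4)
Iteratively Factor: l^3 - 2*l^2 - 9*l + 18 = (l - 2)*(l^2 - 9) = (l - 3)*(l - 2)*(l + 3)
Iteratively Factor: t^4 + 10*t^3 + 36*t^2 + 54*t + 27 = (t + 3)*(t^3 + 7*t^2 + 15*t + 9) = (t + 3)^2*(t^2 + 4*t + 3) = (t + 1)*(t + 3)^2*(t + 3)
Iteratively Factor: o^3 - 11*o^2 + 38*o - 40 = (o - 2)*(o^2 - 9*o + 20) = (o - 5)*(o - 2)*(o - 4)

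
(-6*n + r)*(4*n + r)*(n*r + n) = -24*n^3*r - 24*n^3 - 2*n^2*r^2 - 2*n^2*r + n*r^3 + n*r^2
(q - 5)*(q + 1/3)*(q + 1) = q^3 - 11*q^2/3 - 19*q/3 - 5/3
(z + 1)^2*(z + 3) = z^3 + 5*z^2 + 7*z + 3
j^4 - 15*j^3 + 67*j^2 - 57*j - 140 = (j - 7)*(j - 5)*(j - 4)*(j + 1)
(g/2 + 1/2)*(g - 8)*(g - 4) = g^3/2 - 11*g^2/2 + 10*g + 16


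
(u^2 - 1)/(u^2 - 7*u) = (u^2 - 1)/(u*(u - 7))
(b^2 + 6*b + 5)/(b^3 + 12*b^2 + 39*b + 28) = (b + 5)/(b^2 + 11*b + 28)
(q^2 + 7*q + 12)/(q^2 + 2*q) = (q^2 + 7*q + 12)/(q*(q + 2))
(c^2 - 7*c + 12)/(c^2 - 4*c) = (c - 3)/c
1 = 1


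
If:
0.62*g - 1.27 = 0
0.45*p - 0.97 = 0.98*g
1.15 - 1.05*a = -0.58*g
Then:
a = 2.23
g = 2.05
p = 6.62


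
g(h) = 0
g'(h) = 0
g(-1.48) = 0.00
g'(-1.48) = 0.00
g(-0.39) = 0.00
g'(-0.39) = 0.00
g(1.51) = 0.00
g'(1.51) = 0.00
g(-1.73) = 0.00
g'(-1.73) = 0.00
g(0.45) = 0.00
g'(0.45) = 0.00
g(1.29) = 0.00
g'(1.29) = 0.00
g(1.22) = 0.00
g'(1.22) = 0.00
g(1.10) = 0.00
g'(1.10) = 0.00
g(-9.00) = 0.00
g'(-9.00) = 0.00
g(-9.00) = 0.00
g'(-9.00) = 0.00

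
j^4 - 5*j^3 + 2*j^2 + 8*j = j*(j - 4)*(j - 2)*(j + 1)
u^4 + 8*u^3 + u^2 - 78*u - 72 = (u - 3)*(u + 1)*(u + 4)*(u + 6)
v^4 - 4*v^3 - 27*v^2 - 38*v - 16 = (v - 8)*(v + 1)^2*(v + 2)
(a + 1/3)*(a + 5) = a^2 + 16*a/3 + 5/3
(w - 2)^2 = w^2 - 4*w + 4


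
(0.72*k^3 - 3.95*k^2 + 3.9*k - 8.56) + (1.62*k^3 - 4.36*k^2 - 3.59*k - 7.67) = 2.34*k^3 - 8.31*k^2 + 0.31*k - 16.23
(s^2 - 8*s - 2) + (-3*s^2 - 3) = -2*s^2 - 8*s - 5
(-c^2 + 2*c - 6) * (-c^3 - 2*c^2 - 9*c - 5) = c^5 + 11*c^3 - c^2 + 44*c + 30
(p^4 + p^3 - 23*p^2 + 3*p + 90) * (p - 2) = p^5 - p^4 - 25*p^3 + 49*p^2 + 84*p - 180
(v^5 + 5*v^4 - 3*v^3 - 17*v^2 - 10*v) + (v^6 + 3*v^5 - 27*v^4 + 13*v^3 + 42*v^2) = v^6 + 4*v^5 - 22*v^4 + 10*v^3 + 25*v^2 - 10*v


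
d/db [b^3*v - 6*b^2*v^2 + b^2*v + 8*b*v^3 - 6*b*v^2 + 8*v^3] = v*(3*b^2 - 12*b*v + 2*b + 8*v^2 - 6*v)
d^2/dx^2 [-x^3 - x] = -6*x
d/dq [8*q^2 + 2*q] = 16*q + 2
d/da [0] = 0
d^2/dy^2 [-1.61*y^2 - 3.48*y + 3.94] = -3.22000000000000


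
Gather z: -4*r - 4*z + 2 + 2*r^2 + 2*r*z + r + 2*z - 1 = 2*r^2 - 3*r + z*(2*r - 2) + 1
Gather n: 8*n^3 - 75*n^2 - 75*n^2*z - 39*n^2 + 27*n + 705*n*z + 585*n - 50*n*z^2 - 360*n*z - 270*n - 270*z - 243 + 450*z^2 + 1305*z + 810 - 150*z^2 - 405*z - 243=8*n^3 + n^2*(-75*z - 114) + n*(-50*z^2 + 345*z + 342) + 300*z^2 + 630*z + 324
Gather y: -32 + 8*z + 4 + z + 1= 9*z - 27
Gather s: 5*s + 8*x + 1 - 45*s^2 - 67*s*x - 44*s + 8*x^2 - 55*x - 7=-45*s^2 + s*(-67*x - 39) + 8*x^2 - 47*x - 6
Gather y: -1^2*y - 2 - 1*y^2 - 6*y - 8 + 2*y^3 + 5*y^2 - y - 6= 2*y^3 + 4*y^2 - 8*y - 16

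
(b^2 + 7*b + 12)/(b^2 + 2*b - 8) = (b + 3)/(b - 2)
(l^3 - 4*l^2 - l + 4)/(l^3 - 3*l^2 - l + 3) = (l - 4)/(l - 3)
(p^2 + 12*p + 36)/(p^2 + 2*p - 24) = (p + 6)/(p - 4)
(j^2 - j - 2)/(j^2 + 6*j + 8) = (j^2 - j - 2)/(j^2 + 6*j + 8)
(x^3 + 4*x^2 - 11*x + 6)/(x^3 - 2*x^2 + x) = (x + 6)/x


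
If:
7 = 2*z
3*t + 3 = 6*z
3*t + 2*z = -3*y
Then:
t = 6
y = -25/3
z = 7/2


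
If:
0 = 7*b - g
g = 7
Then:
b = 1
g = 7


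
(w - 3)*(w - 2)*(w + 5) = w^3 - 19*w + 30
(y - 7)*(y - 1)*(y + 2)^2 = y^4 - 4*y^3 - 21*y^2 - 4*y + 28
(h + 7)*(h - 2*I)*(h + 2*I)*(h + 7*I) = h^4 + 7*h^3 + 7*I*h^3 + 4*h^2 + 49*I*h^2 + 28*h + 28*I*h + 196*I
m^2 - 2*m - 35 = (m - 7)*(m + 5)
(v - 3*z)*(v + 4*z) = v^2 + v*z - 12*z^2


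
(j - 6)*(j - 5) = j^2 - 11*j + 30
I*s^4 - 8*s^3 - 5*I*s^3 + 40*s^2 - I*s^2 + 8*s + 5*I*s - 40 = (s - 5)*(s + 1)*(s + 8*I)*(I*s - I)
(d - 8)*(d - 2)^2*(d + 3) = d^4 - 9*d^3 + 76*d - 96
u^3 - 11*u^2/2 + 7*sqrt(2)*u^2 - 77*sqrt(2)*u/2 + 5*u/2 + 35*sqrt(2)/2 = (u - 5)*(u - 1/2)*(u + 7*sqrt(2))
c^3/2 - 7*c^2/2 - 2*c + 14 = (c/2 + 1)*(c - 7)*(c - 2)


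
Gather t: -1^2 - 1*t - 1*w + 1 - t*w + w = t*(-w - 1)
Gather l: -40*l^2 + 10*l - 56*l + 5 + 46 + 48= -40*l^2 - 46*l + 99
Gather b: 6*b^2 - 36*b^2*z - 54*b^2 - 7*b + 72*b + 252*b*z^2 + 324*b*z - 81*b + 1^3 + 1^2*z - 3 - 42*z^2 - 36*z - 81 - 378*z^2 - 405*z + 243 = b^2*(-36*z - 48) + b*(252*z^2 + 324*z - 16) - 420*z^2 - 440*z + 160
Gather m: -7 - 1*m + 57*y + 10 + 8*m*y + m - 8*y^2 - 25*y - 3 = 8*m*y - 8*y^2 + 32*y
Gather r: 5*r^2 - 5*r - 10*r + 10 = 5*r^2 - 15*r + 10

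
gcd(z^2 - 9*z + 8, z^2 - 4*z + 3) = z - 1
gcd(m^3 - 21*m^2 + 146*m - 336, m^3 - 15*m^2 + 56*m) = m^2 - 15*m + 56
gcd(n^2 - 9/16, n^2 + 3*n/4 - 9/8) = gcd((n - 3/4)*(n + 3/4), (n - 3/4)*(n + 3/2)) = n - 3/4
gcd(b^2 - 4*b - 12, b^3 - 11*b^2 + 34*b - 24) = b - 6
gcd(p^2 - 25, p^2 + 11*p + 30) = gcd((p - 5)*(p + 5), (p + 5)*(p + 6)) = p + 5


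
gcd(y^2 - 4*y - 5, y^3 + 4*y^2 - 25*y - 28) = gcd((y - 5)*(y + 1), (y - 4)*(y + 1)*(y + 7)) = y + 1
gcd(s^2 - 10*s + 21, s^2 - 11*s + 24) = s - 3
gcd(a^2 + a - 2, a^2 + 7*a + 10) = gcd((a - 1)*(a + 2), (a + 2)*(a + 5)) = a + 2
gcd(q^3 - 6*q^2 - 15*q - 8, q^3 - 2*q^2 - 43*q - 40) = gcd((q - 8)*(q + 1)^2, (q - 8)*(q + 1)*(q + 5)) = q^2 - 7*q - 8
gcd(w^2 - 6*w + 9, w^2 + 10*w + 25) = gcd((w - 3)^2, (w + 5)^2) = 1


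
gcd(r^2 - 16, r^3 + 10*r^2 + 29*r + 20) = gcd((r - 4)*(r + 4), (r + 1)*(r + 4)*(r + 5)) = r + 4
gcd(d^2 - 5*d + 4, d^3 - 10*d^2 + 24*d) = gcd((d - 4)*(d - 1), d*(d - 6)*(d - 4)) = d - 4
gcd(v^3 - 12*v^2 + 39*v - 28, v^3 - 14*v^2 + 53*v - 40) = v - 1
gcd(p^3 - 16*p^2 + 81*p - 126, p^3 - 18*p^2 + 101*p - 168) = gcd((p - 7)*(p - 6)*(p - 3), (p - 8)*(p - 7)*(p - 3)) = p^2 - 10*p + 21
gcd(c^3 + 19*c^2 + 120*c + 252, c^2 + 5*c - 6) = c + 6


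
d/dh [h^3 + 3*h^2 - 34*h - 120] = 3*h^2 + 6*h - 34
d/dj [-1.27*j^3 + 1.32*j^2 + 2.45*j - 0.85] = -3.81*j^2 + 2.64*j + 2.45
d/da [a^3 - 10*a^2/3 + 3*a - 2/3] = 3*a^2 - 20*a/3 + 3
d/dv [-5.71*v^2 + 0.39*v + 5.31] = 0.39 - 11.42*v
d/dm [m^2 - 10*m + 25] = 2*m - 10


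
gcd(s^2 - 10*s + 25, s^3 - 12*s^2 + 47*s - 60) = s - 5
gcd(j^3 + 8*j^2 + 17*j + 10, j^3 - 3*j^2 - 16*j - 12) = j^2 + 3*j + 2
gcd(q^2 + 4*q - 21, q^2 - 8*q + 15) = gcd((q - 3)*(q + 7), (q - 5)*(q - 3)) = q - 3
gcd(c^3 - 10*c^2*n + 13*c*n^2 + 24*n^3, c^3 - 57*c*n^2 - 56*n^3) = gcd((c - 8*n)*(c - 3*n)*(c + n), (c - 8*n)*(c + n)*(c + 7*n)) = c^2 - 7*c*n - 8*n^2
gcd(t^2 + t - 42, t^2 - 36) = t - 6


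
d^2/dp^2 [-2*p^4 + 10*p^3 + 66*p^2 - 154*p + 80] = -24*p^2 + 60*p + 132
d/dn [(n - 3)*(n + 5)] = 2*n + 2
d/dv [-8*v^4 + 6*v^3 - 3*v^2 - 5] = 2*v*(-16*v^2 + 9*v - 3)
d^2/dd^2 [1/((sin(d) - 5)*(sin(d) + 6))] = (-4*sin(d)^4 - 3*sin(d)^3 - 115*sin(d)^2 - 24*sin(d) + 62)/((sin(d) - 5)^3*(sin(d) + 6)^3)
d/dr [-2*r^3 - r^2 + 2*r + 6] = -6*r^2 - 2*r + 2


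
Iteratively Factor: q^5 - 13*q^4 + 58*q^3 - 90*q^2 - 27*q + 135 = (q - 5)*(q^4 - 8*q^3 + 18*q^2 - 27) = (q - 5)*(q - 3)*(q^3 - 5*q^2 + 3*q + 9) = (q - 5)*(q - 3)^2*(q^2 - 2*q - 3) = (q - 5)*(q - 3)^3*(q + 1)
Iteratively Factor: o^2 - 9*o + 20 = (o - 5)*(o - 4)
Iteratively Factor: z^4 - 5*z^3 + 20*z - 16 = (z - 2)*(z^3 - 3*z^2 - 6*z + 8) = (z - 2)*(z + 2)*(z^2 - 5*z + 4) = (z - 4)*(z - 2)*(z + 2)*(z - 1)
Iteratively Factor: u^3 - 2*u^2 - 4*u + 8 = (u - 2)*(u^2 - 4) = (u - 2)*(u + 2)*(u - 2)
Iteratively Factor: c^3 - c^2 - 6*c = (c)*(c^2 - c - 6) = c*(c + 2)*(c - 3)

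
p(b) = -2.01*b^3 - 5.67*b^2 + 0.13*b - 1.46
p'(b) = -6.03*b^2 - 11.34*b + 0.13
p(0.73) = -5.17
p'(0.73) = -11.36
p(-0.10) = -1.53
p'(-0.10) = 1.20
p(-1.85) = -8.38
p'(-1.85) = 0.47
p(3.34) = -139.17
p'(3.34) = -105.01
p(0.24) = -1.78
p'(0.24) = -2.94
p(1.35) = -16.56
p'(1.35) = -26.17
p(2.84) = -92.86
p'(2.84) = -80.71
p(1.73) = -28.61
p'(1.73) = -37.54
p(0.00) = -1.46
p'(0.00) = 0.13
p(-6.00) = 227.80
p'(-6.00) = -148.91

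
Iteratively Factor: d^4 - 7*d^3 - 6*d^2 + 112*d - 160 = (d - 5)*(d^3 - 2*d^2 - 16*d + 32) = (d - 5)*(d + 4)*(d^2 - 6*d + 8) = (d - 5)*(d - 2)*(d + 4)*(d - 4)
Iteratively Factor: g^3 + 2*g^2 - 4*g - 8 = (g + 2)*(g^2 - 4) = (g - 2)*(g + 2)*(g + 2)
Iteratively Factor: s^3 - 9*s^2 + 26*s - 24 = (s - 4)*(s^2 - 5*s + 6) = (s - 4)*(s - 2)*(s - 3)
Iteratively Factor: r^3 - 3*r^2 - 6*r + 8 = (r - 1)*(r^2 - 2*r - 8) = (r - 4)*(r - 1)*(r + 2)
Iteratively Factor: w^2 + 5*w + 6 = (w + 3)*(w + 2)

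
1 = 1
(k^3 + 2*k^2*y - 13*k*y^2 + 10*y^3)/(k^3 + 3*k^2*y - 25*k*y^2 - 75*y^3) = (-k^2 + 3*k*y - 2*y^2)/(-k^2 + 2*k*y + 15*y^2)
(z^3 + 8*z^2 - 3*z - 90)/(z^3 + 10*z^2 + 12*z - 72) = (z^2 + 2*z - 15)/(z^2 + 4*z - 12)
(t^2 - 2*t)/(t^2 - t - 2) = t/(t + 1)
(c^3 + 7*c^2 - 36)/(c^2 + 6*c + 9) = (c^2 + 4*c - 12)/(c + 3)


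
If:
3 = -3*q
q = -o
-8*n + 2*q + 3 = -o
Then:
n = 1/4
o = 1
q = -1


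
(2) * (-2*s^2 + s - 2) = -4*s^2 + 2*s - 4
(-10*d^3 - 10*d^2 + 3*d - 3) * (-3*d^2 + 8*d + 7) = 30*d^5 - 50*d^4 - 159*d^3 - 37*d^2 - 3*d - 21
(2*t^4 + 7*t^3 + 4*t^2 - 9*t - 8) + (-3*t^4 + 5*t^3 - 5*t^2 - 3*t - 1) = -t^4 + 12*t^3 - t^2 - 12*t - 9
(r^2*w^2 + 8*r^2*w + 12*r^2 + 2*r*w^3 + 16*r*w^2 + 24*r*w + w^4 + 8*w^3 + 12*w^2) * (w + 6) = r^2*w^3 + 14*r^2*w^2 + 60*r^2*w + 72*r^2 + 2*r*w^4 + 28*r*w^3 + 120*r*w^2 + 144*r*w + w^5 + 14*w^4 + 60*w^3 + 72*w^2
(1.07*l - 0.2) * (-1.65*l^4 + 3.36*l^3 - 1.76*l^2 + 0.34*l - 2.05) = -1.7655*l^5 + 3.9252*l^4 - 2.5552*l^3 + 0.7158*l^2 - 2.2615*l + 0.41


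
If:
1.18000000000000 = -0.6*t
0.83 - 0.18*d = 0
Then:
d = 4.61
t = -1.97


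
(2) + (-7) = -5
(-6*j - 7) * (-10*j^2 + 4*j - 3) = 60*j^3 + 46*j^2 - 10*j + 21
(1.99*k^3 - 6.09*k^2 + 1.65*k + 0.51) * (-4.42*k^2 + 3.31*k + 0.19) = -8.7958*k^5 + 33.5047*k^4 - 27.0728*k^3 + 2.0502*k^2 + 2.0016*k + 0.0969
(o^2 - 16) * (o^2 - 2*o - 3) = o^4 - 2*o^3 - 19*o^2 + 32*o + 48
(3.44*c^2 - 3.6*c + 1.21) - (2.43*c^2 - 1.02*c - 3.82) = 1.01*c^2 - 2.58*c + 5.03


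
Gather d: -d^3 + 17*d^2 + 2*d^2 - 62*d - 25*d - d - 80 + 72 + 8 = -d^3 + 19*d^2 - 88*d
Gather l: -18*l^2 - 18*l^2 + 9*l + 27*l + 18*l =-36*l^2 + 54*l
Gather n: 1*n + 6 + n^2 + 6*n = n^2 + 7*n + 6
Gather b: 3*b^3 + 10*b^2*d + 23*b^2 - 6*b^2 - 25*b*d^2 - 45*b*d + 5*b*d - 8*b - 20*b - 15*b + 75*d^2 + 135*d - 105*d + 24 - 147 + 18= 3*b^3 + b^2*(10*d + 17) + b*(-25*d^2 - 40*d - 43) + 75*d^2 + 30*d - 105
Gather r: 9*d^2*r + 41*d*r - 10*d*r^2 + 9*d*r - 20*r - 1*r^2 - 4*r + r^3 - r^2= r^3 + r^2*(-10*d - 2) + r*(9*d^2 + 50*d - 24)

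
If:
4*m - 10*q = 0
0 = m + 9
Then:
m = -9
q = -18/5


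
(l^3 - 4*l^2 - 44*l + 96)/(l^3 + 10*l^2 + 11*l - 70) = (l^2 - 2*l - 48)/(l^2 + 12*l + 35)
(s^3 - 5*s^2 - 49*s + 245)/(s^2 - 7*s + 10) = (s^2 - 49)/(s - 2)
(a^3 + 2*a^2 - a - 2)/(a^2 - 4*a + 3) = (a^2 + 3*a + 2)/(a - 3)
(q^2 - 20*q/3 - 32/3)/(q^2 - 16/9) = 3*(q - 8)/(3*q - 4)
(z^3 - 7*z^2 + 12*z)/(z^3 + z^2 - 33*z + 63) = z*(z - 4)/(z^2 + 4*z - 21)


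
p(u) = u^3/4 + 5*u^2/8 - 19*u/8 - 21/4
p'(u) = 3*u^2/4 + 5*u/4 - 19/8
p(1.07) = -6.77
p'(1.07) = -0.18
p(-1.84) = -0.32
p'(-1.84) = -2.14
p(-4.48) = -4.54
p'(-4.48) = 7.08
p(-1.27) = -1.74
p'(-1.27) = -2.75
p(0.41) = -6.10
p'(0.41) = -1.74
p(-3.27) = 0.46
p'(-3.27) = 1.56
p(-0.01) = -5.23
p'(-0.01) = -2.39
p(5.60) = 44.95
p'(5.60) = 28.14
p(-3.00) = 0.75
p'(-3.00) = 0.62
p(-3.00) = 0.75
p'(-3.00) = 0.62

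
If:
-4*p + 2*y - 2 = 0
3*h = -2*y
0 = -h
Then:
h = 0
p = -1/2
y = 0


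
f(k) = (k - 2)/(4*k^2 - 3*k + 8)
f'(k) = (3 - 8*k)*(k - 2)/(4*k^2 - 3*k + 8)^2 + 1/(4*k^2 - 3*k + 8) = (4*k^2 - 3*k - (k - 2)*(8*k - 3) + 8)/(4*k^2 - 3*k + 8)^2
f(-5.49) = -0.05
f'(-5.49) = -0.01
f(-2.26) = -0.12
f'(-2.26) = -0.04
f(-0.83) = -0.21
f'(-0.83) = -0.08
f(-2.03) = -0.13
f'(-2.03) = -0.05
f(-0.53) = -0.24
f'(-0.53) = -0.07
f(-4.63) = -0.06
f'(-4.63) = -0.01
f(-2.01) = -0.13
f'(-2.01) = -0.05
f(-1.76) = -0.15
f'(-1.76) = -0.06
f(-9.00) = -0.03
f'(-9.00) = 0.00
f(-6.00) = -0.05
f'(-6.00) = -0.00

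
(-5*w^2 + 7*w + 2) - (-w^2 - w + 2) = -4*w^2 + 8*w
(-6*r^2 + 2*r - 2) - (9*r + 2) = -6*r^2 - 7*r - 4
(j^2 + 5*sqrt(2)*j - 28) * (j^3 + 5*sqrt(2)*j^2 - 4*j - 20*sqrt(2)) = j^5 + 10*sqrt(2)*j^4 + 18*j^3 - 180*sqrt(2)*j^2 - 88*j + 560*sqrt(2)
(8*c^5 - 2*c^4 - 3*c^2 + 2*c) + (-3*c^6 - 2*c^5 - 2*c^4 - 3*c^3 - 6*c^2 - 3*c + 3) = -3*c^6 + 6*c^5 - 4*c^4 - 3*c^3 - 9*c^2 - c + 3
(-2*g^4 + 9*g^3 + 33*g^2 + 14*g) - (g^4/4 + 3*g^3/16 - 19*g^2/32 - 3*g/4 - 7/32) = -9*g^4/4 + 141*g^3/16 + 1075*g^2/32 + 59*g/4 + 7/32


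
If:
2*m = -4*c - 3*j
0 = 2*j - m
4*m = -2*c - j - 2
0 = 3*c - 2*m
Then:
No Solution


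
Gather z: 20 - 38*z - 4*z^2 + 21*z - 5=-4*z^2 - 17*z + 15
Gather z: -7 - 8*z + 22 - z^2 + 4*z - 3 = -z^2 - 4*z + 12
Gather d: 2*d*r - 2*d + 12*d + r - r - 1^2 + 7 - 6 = d*(2*r + 10)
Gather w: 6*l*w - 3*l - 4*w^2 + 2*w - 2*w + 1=6*l*w - 3*l - 4*w^2 + 1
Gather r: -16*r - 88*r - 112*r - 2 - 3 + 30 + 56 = 81 - 216*r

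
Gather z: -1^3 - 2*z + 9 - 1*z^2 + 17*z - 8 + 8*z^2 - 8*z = 7*z^2 + 7*z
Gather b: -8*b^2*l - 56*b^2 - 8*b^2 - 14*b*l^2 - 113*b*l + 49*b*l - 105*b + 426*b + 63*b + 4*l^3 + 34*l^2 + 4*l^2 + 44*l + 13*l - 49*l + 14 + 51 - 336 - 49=b^2*(-8*l - 64) + b*(-14*l^2 - 64*l + 384) + 4*l^3 + 38*l^2 + 8*l - 320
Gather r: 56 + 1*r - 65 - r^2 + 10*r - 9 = -r^2 + 11*r - 18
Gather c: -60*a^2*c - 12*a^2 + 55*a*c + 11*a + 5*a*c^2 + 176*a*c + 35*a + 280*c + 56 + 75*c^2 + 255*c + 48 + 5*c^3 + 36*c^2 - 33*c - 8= -12*a^2 + 46*a + 5*c^3 + c^2*(5*a + 111) + c*(-60*a^2 + 231*a + 502) + 96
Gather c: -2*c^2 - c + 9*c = -2*c^2 + 8*c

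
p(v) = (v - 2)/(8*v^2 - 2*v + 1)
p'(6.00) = 0.00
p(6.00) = 0.01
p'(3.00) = 0.00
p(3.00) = 0.01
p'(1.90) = 0.04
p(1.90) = -0.00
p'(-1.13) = -0.27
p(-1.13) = -0.23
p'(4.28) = -0.00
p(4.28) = 0.02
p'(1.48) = 0.11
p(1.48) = -0.03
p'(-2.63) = -0.04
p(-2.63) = -0.08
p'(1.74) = 0.06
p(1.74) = -0.01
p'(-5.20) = -0.01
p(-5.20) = -0.03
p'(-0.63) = -0.89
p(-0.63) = -0.48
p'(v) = (2 - 16*v)*(v - 2)/(8*v^2 - 2*v + 1)^2 + 1/(8*v^2 - 2*v + 1) = (-8*v^2 + 32*v - 3)/(64*v^4 - 32*v^3 + 20*v^2 - 4*v + 1)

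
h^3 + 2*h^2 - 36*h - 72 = (h - 6)*(h + 2)*(h + 6)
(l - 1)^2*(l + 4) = l^3 + 2*l^2 - 7*l + 4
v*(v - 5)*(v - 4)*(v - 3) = v^4 - 12*v^3 + 47*v^2 - 60*v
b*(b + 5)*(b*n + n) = b^3*n + 6*b^2*n + 5*b*n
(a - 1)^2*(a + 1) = a^3 - a^2 - a + 1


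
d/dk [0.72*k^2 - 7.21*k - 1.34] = 1.44*k - 7.21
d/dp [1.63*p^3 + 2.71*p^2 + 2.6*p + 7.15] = 4.89*p^2 + 5.42*p + 2.6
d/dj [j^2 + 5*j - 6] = 2*j + 5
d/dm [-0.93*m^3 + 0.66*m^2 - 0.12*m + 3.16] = -2.79*m^2 + 1.32*m - 0.12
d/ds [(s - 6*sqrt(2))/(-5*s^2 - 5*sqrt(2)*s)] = (s^2 - 12*sqrt(2)*s - 12)/(5*s^2*(s^2 + 2*sqrt(2)*s + 2))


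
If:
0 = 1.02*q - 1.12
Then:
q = 1.10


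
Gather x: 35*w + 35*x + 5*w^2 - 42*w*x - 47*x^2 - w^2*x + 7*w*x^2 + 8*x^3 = 5*w^2 + 35*w + 8*x^3 + x^2*(7*w - 47) + x*(-w^2 - 42*w + 35)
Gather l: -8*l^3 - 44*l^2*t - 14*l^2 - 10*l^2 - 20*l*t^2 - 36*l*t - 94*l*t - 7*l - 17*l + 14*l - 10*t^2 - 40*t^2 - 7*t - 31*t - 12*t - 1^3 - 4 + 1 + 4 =-8*l^3 + l^2*(-44*t - 24) + l*(-20*t^2 - 130*t - 10) - 50*t^2 - 50*t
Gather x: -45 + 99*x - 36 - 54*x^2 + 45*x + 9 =-54*x^2 + 144*x - 72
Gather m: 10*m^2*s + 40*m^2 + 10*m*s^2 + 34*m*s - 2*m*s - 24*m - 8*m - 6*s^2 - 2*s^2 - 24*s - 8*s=m^2*(10*s + 40) + m*(10*s^2 + 32*s - 32) - 8*s^2 - 32*s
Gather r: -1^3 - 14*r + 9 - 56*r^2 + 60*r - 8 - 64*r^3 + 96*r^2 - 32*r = -64*r^3 + 40*r^2 + 14*r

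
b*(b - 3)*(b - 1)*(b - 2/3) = b^4 - 14*b^3/3 + 17*b^2/3 - 2*b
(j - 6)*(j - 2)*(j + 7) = j^3 - j^2 - 44*j + 84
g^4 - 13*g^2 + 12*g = g*(g - 3)*(g - 1)*(g + 4)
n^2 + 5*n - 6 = (n - 1)*(n + 6)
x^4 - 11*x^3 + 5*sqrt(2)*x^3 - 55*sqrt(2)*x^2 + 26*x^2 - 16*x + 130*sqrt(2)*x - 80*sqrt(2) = (x - 8)*(x - 2)*(x - 1)*(x + 5*sqrt(2))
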